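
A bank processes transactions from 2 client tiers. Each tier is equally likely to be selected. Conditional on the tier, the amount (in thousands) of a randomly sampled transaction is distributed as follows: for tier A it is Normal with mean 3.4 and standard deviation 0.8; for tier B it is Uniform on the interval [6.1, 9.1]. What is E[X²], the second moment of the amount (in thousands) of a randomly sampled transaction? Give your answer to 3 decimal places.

35.355

For each component E[X²] = Var + (mean)², giving A: 12.2; B: 58.51.
Overall E[X²] = 0.5·12.2 + 0.5·58.51 = 35.355.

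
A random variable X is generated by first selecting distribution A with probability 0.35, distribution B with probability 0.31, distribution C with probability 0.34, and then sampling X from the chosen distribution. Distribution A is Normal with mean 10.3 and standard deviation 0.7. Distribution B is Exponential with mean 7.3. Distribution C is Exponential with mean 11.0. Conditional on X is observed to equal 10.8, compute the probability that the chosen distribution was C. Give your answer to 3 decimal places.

0.066

Likelihoods f(10.8 | ·): A: 0.441593; B: 0.0312003; C: 0.0340572.
Posterior ∝ prior × likelihood. Numerator for C: 0.34·0.0340572 = 0.0115795.
Normalizing constant: 0.35·0.441593 + 0.31·0.0312003 + 0.34·0.0340572 = 0.175809.
P(C | observation) = 0.0115795 / 0.175809 = 0.0658637.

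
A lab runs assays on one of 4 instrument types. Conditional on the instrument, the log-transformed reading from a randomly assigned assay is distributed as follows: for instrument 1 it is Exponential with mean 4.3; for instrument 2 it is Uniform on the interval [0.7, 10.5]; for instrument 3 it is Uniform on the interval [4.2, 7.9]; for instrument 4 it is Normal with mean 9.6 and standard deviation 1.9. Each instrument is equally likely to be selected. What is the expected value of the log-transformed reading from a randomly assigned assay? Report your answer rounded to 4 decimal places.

6.3875

Component means — 1: 4.3; 2: 5.6; 3: 6.05; 4: 9.6.
E[X] = 0.25·4.3 + 0.25·5.6 + 0.25·6.05 + 0.25·9.6 = 6.3875.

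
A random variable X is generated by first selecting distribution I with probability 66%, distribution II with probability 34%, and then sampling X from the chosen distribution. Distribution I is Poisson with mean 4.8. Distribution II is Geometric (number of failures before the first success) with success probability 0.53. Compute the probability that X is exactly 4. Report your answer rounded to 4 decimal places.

0.1289

Conditional on each component, P(X = 4): I: 0.182029; II: 0.0258623.
By total probability, P(X = 4) = 0.66·0.182029 + 0.34·0.0258623 = 0.128932.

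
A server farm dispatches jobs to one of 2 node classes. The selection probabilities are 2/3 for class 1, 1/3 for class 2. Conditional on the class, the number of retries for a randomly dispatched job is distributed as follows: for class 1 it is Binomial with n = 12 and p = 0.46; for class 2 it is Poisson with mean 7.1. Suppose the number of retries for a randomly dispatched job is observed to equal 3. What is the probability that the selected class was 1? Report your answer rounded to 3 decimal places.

Likelihoods P(X=3 | ·): 1: 0.0836065; 2: 0.049219.
Posterior ∝ prior × likelihood. Numerator for 1: 0.666667·0.0836065 = 0.0557377.
Normalizing constant: 0.666667·0.0836065 + 0.333333·0.049219 = 0.072144.
P(1 | observation) = 0.0557377 / 0.072144 = 0.772589.

0.773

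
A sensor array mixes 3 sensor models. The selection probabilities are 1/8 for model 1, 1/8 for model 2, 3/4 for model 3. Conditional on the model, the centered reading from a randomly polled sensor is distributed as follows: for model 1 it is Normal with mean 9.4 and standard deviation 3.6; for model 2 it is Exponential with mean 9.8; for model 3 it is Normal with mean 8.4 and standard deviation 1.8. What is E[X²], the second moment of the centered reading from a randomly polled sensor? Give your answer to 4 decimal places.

For each component E[X²] = Var + (mean)², giving 1: 101.32; 2: 192.08; 3: 73.8.
Overall E[X²] = 0.125·101.32 + 0.125·192.08 + 0.75·73.8 = 92.025.

92.0250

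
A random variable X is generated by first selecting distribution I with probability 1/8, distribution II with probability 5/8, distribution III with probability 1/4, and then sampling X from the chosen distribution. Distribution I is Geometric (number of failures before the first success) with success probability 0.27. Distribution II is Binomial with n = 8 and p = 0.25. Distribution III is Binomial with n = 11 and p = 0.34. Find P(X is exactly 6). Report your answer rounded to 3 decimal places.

Conditional on each component, P(X = 6): I: 0.0408602; II: 0.00384521; III: 0.0893789.
By total probability, P(X = 6) = 0.125·0.0408602 + 0.625·0.00384521 + 0.25·0.0893789 = 0.0298555.

0.030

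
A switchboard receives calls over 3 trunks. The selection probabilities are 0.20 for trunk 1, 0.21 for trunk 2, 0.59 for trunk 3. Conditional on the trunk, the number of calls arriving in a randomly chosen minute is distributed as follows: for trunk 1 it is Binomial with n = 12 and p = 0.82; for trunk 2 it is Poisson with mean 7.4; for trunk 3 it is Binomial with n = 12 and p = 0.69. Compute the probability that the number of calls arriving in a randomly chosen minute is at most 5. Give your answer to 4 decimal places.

0.0805

Conditional on each trunk, P(X ≤ 5): 1: 0.00206997; 2: 0.252557; 3: 0.0458401.
By total probability, P(X ≤ 5) = 0.2·0.00206997 + 0.21·0.252557 + 0.59·0.0458401 = 0.0804965.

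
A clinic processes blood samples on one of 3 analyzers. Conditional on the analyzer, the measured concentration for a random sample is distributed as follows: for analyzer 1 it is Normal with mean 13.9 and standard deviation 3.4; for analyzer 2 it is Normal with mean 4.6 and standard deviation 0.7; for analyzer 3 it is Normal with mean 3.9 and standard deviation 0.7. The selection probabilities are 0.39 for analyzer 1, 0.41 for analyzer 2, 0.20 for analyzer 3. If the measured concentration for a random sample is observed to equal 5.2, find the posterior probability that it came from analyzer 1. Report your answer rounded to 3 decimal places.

Likelihoods f(5.2 | ·): 1: 0.00444266; 2: 0.394707; 3: 0.101596.
Posterior ∝ prior × likelihood. Numerator for 1: 0.39·0.00444266 = 0.00173264.
Normalizing constant: 0.39·0.00444266 + 0.41·0.394707 + 0.2·0.101596 = 0.183882.
P(1 | observation) = 0.00173264 / 0.183882 = 0.00942255.

0.009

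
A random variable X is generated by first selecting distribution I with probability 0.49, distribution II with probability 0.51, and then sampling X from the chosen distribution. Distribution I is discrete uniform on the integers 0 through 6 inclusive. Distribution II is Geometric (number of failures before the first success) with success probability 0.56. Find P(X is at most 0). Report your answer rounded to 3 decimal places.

Conditional on each component, P(X ≤ 0): I: 0.142857; II: 0.56.
By total probability, P(X ≤ 0) = 0.49·0.142857 + 0.51·0.56 = 0.3556.

0.356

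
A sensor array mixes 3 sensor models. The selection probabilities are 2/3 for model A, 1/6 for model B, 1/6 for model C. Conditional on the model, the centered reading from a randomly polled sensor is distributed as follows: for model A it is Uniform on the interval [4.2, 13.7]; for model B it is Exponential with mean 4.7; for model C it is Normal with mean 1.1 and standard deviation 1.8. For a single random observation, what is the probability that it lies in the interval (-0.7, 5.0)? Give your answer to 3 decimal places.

0.303

Conditional on each model, P(-0.7 < X < 5.0): A: 0.0842105; B: 0.654869; C: 0.826215.
By total probability, P(-0.7 < X < 5.0) = 0.666667·0.0842105 + 0.166667·0.654869 + 0.166667·0.826215 = 0.302988.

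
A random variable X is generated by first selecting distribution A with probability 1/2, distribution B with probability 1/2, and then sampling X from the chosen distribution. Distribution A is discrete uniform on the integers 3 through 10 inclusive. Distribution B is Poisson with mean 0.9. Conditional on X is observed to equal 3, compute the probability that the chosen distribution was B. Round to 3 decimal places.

Likelihoods P(X=3 | ·): A: 0.125; B: 0.0493982.
Posterior ∝ prior × likelihood. Numerator for B: 0.5·0.0493982 = 0.0246991.
Normalizing constant: 0.5·0.125 + 0.5·0.0493982 = 0.0871991.
P(B | observation) = 0.0246991 / 0.0871991 = 0.28325.

0.283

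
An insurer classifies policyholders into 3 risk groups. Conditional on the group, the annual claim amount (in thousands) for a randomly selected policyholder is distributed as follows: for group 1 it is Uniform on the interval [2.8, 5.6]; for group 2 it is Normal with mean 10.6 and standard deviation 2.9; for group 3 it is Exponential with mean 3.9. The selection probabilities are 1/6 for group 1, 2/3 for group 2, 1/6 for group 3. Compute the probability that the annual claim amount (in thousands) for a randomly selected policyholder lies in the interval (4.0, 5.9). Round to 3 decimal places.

Conditional on each group, P(4.0 < X < 5.9): 1: 0.571429; 2: 0.041115; 3: 0.138279.
By total probability, P(4.0 < X < 5.9) = 0.166667·0.571429 + 0.666667·0.041115 + 0.166667·0.138279 = 0.145695.

0.146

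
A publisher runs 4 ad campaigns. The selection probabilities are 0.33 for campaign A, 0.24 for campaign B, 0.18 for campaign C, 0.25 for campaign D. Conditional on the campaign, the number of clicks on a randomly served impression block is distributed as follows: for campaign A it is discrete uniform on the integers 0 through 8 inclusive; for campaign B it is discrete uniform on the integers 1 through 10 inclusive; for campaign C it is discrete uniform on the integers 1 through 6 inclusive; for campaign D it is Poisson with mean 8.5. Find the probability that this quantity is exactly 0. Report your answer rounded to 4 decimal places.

Conditional on each campaign, P(X = 0): A: 0.111111; B: 0; C: 0; D: 0.000203468.
By total probability, P(X = 0) = 0.33·0.111111 + 0.24·0 + 0.18·0 + 0.25·0.000203468 = 0.0367175.

0.0367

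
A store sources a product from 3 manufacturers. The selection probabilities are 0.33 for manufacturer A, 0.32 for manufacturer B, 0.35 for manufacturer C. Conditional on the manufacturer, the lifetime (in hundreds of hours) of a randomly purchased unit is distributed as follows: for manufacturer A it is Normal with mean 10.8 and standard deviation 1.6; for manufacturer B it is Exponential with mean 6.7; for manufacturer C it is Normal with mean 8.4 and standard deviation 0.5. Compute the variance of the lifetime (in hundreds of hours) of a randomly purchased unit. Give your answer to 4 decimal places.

Per component, A: μ=10.8, E[X²]=119.2; B: μ=6.7, E[X²]=89.78; C: μ=8.4, E[X²]=70.81.
E[X] = 0.33·10.8 + 0.32·6.7 + 0.35·8.4 = 8.648.
E[X²] = 0.33·119.2 + 0.32·89.78 + 0.35·70.81 = 92.8491.
Var(X) = E[X²] − (E[X])² = 92.8491 − 74.7879 = 18.0612.

18.0612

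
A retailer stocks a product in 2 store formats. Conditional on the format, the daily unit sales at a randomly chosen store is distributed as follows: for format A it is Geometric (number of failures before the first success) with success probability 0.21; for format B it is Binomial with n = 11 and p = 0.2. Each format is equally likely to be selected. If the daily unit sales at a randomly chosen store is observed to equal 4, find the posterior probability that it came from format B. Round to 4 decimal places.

0.5751

Likelihoods P(X=4 | ·): A: 0.0817952; B: 0.11073.
Posterior ∝ prior × likelihood. Numerator for B: 0.5·0.11073 = 0.0553648.
Normalizing constant: 0.5·0.0817952 + 0.5·0.11073 = 0.0962624.
P(B | observation) = 0.0553648 / 0.0962624 = 0.575145.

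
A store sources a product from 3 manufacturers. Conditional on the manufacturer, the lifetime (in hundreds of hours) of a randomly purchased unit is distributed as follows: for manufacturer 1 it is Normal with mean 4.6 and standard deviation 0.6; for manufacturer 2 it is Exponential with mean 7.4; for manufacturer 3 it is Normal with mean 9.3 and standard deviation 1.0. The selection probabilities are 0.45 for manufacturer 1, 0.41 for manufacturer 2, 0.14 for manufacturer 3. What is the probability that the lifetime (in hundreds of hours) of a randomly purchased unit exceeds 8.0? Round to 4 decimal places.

0.2655

Conditional on each manufacturer, P(X > 8.0): 1: 7.28011e-09; 2: 0.339229; 3: 0.9032.
By total probability, P(X > 8.0) = 0.45·7.28011e-09 + 0.41·0.339229 + 0.14·0.9032 = 0.265532.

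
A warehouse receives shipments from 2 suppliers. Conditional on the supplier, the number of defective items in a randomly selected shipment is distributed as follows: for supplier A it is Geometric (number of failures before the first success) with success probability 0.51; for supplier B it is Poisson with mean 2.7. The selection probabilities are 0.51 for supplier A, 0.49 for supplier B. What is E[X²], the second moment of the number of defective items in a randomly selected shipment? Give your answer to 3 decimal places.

For each component E[X²] = Var + (mean)², giving A: 2.807; B: 9.99.
Overall E[X²] = 0.51·2.807 + 0.49·9.99 = 6.32667.

6.327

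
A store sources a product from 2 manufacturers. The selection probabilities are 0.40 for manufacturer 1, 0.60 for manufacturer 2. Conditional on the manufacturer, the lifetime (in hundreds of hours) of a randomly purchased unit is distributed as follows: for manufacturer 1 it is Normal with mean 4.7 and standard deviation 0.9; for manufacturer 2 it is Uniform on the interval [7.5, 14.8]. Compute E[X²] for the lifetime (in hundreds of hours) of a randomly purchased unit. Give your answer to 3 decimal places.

For each component E[X²] = Var + (mean)², giving 1: 22.9; 2: 128.763.
Overall E[X²] = 0.4·22.9 + 0.6·128.763 = 86.418.

86.418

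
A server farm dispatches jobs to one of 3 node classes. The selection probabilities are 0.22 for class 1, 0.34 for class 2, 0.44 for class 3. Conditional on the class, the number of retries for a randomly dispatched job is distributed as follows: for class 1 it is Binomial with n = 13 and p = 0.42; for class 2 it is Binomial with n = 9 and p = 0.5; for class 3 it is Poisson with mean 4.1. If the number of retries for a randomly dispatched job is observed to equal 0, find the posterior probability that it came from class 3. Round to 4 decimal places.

0.8957

Likelihoods P(X=0 | ·): 1: 0.000840551; 2: 0.00195312; 3: 0.0165727.
Posterior ∝ prior × likelihood. Numerator for 3: 0.44·0.0165727 = 0.00729198.
Normalizing constant: 0.22·0.000840551 + 0.34·0.00195312 + 0.44·0.0165727 = 0.00814096.
P(3 | observation) = 0.00729198 / 0.00814096 = 0.895715.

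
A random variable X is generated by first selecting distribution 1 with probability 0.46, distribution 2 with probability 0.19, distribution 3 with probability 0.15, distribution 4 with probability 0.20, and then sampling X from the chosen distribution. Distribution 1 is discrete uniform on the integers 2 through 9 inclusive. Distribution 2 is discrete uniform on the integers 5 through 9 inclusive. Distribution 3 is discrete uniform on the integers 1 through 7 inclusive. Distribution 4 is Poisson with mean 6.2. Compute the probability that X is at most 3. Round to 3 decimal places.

Conditional on each component, P(X ≤ 3): 1: 0.25; 2: 0; 3: 0.428571; 4: 0.134229.
By total probability, P(X ≤ 3) = 0.46·0.25 + 0.19·0 + 0.15·0.428571 + 0.2·0.134229 = 0.206132.

0.206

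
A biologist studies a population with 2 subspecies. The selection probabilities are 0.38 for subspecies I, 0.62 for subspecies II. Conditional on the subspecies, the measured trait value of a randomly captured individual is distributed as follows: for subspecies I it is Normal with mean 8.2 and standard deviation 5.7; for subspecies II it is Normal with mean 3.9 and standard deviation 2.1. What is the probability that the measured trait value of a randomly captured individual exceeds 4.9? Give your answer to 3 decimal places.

Conditional on each subspecies, P(X > 4.9): I: 0.718688; II: 0.316969.
By total probability, P(X > 4.9) = 0.38·0.718688 + 0.62·0.316969 = 0.469622.

0.470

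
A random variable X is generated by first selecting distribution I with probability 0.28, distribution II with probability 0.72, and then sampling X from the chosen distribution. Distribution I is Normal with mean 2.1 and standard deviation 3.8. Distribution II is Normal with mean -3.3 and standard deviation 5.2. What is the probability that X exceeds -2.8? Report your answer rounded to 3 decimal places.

0.585

Conditional on each component, P(X > -2.8): I: 0.901383; II: 0.461699.
By total probability, P(X > -2.8) = 0.28·0.901383 + 0.72·0.461699 = 0.584811.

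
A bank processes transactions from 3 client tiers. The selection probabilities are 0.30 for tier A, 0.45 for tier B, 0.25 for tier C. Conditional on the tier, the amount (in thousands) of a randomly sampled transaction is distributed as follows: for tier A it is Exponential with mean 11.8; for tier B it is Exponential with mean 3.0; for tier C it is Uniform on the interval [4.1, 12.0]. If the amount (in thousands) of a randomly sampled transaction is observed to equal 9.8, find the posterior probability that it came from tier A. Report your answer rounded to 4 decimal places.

Likelihoods f(9.8 | ·): A: 0.0369345; B: 0.0127111; C: 0.126582.
Posterior ∝ prior × likelihood. Numerator for A: 0.3·0.0369345 = 0.0110804.
Normalizing constant: 0.3·0.0369345 + 0.45·0.0127111 + 0.25·0.126582 = 0.0484459.
P(A | observation) = 0.0110804 / 0.0484459 = 0.228716.

0.2287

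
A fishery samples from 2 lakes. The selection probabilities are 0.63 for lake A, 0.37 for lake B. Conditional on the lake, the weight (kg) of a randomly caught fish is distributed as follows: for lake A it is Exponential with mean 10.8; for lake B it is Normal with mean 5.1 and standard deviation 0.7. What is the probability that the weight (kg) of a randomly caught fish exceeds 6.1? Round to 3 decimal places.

0.386

Conditional on each lake, P(X > 6.1): A: 0.568465; B: 0.0765637.
By total probability, P(X > 6.1) = 0.63·0.568465 + 0.37·0.0765637 = 0.386462.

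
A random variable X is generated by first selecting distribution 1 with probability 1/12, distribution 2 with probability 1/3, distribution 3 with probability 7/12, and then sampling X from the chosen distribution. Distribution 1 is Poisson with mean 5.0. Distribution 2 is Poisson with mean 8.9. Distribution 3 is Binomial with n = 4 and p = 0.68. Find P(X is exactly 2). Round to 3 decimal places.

Conditional on each component, P(X = 2): 1: 0.0842243; 2: 0.00540168; 3: 0.284099.
By total probability, P(X = 2) = 0.0833333·0.0842243 + 0.333333·0.00540168 + 0.583333·0.284099 = 0.174543.

0.175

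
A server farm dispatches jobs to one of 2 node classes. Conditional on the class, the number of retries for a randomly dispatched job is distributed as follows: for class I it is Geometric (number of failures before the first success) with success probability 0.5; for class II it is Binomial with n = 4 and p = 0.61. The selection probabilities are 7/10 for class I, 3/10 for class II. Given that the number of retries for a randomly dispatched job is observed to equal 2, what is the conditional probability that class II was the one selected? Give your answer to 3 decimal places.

Likelihoods P(X=2 | ·): I: 0.125; II: 0.339578.
Posterior ∝ prior × likelihood. Numerator for II: 0.3·0.339578 = 0.101874.
Normalizing constant: 0.7·0.125 + 0.3·0.339578 = 0.189374.
P(II | observation) = 0.101874 / 0.189374 = 0.53795.

0.538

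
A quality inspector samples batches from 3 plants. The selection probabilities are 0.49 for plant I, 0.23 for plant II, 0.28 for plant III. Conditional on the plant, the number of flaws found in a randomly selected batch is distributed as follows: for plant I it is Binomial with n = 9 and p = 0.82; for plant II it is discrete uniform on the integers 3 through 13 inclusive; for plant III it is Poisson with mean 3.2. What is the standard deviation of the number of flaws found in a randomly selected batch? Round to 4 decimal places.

Per component, I: μ=7.38, E[X²]=55.7928; II: μ=8, E[X²]=74; III: μ=3.2, E[X²]=13.44.
E[X] = 0.49·7.38 + 0.23·8 + 0.28·3.2 = 6.3522.
E[X²] = 0.49·55.7928 + 0.23·74 + 0.28·13.44 = 48.1217.
Var(X) = E[X²] − (E[X])² = 48.1217 − 40.3504 = 7.77123.
SD(X) = √7.77123 = 2.78769.

2.7877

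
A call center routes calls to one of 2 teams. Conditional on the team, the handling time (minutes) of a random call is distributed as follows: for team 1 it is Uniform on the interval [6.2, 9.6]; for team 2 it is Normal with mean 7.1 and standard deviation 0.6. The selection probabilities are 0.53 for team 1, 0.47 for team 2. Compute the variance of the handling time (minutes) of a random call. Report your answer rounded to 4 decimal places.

Per component, 1: μ=7.9, E[X²]=63.3733; 2: μ=7.1, E[X²]=50.77.
E[X] = 0.53·7.9 + 0.47·7.1 = 7.524.
E[X²] = 0.53·63.3733 + 0.47·50.77 = 57.4498.
Var(X) = E[X²] − (E[X])² = 57.4498 − 56.6106 = 0.839191.

0.8392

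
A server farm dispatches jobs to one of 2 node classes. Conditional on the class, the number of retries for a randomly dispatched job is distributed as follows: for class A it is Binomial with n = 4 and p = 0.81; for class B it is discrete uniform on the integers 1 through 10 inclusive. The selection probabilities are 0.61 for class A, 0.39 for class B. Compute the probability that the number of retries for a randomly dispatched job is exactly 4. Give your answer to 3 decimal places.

Conditional on each class, P(X = 4): A: 0.430467; B: 0.1.
By total probability, P(X = 4) = 0.61·0.430467 + 0.39·0.1 = 0.301585.

0.302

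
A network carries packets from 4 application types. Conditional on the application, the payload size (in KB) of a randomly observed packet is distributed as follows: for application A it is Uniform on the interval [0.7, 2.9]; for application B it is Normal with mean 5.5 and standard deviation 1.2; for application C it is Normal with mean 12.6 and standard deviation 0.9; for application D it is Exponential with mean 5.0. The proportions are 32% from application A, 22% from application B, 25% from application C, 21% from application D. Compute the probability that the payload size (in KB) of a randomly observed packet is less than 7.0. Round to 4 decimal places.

0.6750

Conditional on each application, P(X < 7.0): A: 1; B: 0.89435; C: 2.45081e-10; D: 0.753403.
By total probability, P(X < 7.0) = 0.32·1 + 0.22·0.89435 + 0.25·2.45081e-10 + 0.21·0.753403 = 0.674972.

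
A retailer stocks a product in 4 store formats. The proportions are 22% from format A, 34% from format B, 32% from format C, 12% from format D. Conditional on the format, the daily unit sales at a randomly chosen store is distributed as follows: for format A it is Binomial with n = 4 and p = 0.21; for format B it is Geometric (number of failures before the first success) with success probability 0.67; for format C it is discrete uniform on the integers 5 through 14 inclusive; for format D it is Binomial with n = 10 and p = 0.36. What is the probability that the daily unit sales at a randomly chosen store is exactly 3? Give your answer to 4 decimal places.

0.0442

Conditional on each format, P(X = 3): A: 0.0292648; B: 0.0240778; C: 0; D: 0.246234.
By total probability, P(X = 3) = 0.22·0.0292648 + 0.34·0.0240778 + 0.32·0 + 0.12·0.246234 = 0.0441728.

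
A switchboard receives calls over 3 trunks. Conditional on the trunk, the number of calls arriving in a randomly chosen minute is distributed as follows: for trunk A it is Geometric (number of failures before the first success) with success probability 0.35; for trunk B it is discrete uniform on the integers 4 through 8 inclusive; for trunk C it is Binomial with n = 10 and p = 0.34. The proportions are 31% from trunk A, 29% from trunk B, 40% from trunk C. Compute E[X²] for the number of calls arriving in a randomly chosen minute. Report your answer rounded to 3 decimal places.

For each component E[X²] = Var + (mean)², giving A: 8.7551; B: 38; C: 13.804.
Overall E[X²] = 0.31·8.7551 + 0.29·38 + 0.4·13.804 = 19.2557.

19.256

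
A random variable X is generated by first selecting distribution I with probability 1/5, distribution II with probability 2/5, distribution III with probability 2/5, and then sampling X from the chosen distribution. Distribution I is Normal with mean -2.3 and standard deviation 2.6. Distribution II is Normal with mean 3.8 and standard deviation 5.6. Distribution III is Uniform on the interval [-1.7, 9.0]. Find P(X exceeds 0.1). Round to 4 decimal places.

Conditional on each component, P(X > 0.1): I: 0.177984; II: 0.745602; III: 0.831776.
By total probability, P(X > 0.1) = 0.2·0.177984 + 0.4·0.745602 + 0.4·0.831776 = 0.666548.

0.6665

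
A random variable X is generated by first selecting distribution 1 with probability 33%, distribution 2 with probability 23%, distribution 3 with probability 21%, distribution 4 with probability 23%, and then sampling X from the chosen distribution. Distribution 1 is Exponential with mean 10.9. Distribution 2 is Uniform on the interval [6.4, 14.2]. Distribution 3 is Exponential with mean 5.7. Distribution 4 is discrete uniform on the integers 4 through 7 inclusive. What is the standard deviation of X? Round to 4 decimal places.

Per component, 1: μ=10.9, E[X²]=237.62; 2: μ=10.3, E[X²]=111.16; 3: μ=5.7, E[X²]=64.98; 4: μ=5.5, E[X²]=31.5.
E[X] = 0.33·10.9 + 0.23·10.3 + 0.21·5.7 + 0.23·5.5 = 8.428.
E[X²] = 0.33·237.62 + 0.23·111.16 + 0.21·64.98 + 0.23·31.5 = 124.872.
Var(X) = E[X²] − (E[X])² = 124.872 − 71.0312 = 53.841.
SD(X) = √53.841 = 7.33764.

7.3376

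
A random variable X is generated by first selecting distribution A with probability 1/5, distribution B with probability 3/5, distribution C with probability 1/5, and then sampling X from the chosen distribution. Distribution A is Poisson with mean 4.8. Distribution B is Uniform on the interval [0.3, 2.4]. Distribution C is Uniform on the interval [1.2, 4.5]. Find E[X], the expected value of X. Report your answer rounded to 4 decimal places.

Component means — A: 4.8; B: 1.35; C: 2.85.
E[X] = 0.2·4.8 + 0.6·1.35 + 0.2·2.85 = 2.34.

2.3400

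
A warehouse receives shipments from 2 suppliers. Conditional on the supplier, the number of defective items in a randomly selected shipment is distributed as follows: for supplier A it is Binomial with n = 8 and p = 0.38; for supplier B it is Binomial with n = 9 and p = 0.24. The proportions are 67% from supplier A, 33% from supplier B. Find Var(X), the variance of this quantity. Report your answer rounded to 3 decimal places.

Per component, A: μ=3.04, E[X²]=11.1264; B: μ=2.16, E[X²]=6.3072.
E[X] = 0.67·3.04 + 0.33·2.16 = 2.7496.
E[X²] = 0.67·11.1264 + 0.33·6.3072 = 9.53606.
Var(X) = E[X²] − (E[X])² = 9.53606 − 7.5603 = 1.97576.

1.976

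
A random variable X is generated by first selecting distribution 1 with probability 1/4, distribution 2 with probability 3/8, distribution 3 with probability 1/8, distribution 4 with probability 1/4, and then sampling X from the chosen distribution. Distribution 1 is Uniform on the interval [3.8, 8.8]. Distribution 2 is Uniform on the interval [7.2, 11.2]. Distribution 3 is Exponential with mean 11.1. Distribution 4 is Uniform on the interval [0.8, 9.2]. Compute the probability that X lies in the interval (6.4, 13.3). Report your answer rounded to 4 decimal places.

Conditional on each component, P(6.4 < X < 13.3): 1: 0.48; 2: 1; 3: 0.260081; 4: 0.333333.
By total probability, P(6.4 < X < 13.3) = 0.25·0.48 + 0.375·1 + 0.125·0.260081 + 0.25·0.333333 = 0.610843.

0.6108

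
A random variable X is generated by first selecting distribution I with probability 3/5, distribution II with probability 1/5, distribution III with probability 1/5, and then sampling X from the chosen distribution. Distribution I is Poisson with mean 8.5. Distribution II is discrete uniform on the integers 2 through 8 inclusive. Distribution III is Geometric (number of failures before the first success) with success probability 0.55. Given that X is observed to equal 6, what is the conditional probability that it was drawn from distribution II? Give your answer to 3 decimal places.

Likelihoods P(X=6 | ·): I: 0.106581; II: 0.142857; III: 0.00456707.
Posterior ∝ prior × likelihood. Numerator for II: 0.2·0.142857 = 0.0285714.
Normalizing constant: 0.6·0.106581 + 0.2·0.142857 + 0.2·0.00456707 = 0.0934332.
P(II | observation) = 0.0285714 / 0.0934332 = 0.305795.

0.306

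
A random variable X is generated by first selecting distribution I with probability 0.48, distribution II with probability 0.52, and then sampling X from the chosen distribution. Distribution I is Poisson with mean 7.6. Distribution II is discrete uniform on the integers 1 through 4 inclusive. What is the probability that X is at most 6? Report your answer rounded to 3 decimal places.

Conditional on each component, P(X ≤ 6): I: 0.364621; II: 1.
By total probability, P(X ≤ 6) = 0.48·0.364621 + 0.52·1 = 0.695018.

0.695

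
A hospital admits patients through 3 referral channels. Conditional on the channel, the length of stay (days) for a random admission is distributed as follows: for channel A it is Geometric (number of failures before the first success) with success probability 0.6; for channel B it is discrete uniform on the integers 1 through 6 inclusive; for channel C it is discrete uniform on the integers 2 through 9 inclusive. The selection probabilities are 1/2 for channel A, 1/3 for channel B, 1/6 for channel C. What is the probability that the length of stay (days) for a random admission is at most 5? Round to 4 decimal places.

Conditional on each channel, P(X ≤ 5): A: 0.995904; B: 0.833333; C: 0.5.
By total probability, P(X ≤ 5) = 0.5·0.995904 + 0.333333·0.833333 + 0.166667·0.5 = 0.859063.

0.8591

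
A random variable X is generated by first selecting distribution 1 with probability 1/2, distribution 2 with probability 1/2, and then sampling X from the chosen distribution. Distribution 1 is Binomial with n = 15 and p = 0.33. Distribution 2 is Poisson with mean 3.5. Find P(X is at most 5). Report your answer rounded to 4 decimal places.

0.7433

Conditional on each component, P(X ≤ 5): 1: 0.629059; 2: 0.857614.
By total probability, P(X ≤ 5) = 0.5·0.629059 + 0.5·0.857614 = 0.743336.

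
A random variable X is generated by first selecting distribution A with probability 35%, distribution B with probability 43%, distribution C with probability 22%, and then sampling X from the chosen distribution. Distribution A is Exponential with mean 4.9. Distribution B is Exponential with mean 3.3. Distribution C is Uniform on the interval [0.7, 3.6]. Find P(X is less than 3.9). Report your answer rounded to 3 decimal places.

0.710

Conditional on each component, P(X < 3.9): A: 0.548833; B: 0.693279; C: 1.
By total probability, P(X < 3.9) = 0.35·0.548833 + 0.43·0.693279 + 0.22·1 = 0.710202.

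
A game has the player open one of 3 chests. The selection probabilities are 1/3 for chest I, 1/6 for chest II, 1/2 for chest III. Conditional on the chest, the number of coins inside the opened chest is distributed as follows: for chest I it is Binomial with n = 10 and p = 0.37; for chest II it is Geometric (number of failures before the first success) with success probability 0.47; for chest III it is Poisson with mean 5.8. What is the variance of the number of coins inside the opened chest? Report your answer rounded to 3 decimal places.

Per component, I: μ=3.7, E[X²]=16.021; II: μ=1.12766, E[X²]=3.67089; III: μ=5.8, E[X²]=39.44.
E[X] = 0.333333·3.7 + 0.166667·1.12766 + 0.5·5.8 = 4.32128.
E[X²] = 0.333333·16.021 + 0.166667·3.67089 + 0.5·39.44 = 25.6721.
Var(X) = E[X²] − (E[X])² = 25.6721 − 18.6734 = 6.99872.

6.999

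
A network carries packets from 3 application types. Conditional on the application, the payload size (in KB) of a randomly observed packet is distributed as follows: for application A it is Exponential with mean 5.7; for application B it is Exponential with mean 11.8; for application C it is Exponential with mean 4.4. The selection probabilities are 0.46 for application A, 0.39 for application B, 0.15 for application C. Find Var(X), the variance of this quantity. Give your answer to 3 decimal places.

82.149

Per component, A: μ=5.7, E[X²]=64.98; B: μ=11.8, E[X²]=278.48; C: μ=4.4, E[X²]=38.72.
E[X] = 0.46·5.7 + 0.39·11.8 + 0.15·4.4 = 7.884.
E[X²] = 0.46·64.98 + 0.39·278.48 + 0.15·38.72 = 144.306.
Var(X) = E[X²] − (E[X])² = 144.306 − 62.1575 = 82.1485.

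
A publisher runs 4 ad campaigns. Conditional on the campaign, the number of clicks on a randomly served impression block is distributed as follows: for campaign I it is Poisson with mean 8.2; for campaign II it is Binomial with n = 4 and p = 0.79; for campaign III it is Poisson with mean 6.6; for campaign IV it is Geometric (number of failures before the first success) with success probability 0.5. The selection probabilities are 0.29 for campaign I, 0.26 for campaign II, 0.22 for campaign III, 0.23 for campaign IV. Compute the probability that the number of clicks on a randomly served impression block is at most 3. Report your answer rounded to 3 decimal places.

Conditional on each campaign, P(X ≤ 3): I: 0.0369999; II: 0.610499; III: 0.105151; IV: 0.9375.
By total probability, P(X ≤ 3) = 0.29·0.0369999 + 0.26·0.610499 + 0.22·0.105151 + 0.23·0.9375 = 0.408218.

0.408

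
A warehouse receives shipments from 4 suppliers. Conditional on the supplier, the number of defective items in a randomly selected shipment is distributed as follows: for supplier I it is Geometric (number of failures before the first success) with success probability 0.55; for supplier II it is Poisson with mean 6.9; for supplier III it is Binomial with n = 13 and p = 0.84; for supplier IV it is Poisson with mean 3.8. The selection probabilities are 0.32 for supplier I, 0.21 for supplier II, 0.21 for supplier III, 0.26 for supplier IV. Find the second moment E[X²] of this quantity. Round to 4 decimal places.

For each component E[X²] = Var + (mean)², giving I: 2.15702; II: 54.51; III: 120.994; IV: 18.24.
Overall E[X²] = 0.32·2.15702 + 0.21·54.51 + 0.21·120.994 + 0.26·18.24 = 42.2884.

42.2884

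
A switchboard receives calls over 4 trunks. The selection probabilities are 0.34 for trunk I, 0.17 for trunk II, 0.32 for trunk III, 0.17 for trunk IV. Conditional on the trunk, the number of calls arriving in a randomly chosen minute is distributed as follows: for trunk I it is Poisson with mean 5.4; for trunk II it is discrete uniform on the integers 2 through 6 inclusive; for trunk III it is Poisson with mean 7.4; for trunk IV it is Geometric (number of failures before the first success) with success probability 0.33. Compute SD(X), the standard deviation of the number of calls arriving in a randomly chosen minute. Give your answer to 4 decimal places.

Per component, I: μ=5.4, E[X²]=34.56; II: μ=4, E[X²]=18; III: μ=7.4, E[X²]=62.16; IV: μ=2.0303, E[X²]=10.2746.
E[X] = 0.34·5.4 + 0.17·4 + 0.32·7.4 + 0.17·2.0303 = 5.22915.
E[X²] = 0.34·34.56 + 0.17·18 + 0.32·62.16 + 0.17·10.2746 = 36.4483.
Var(X) = E[X²] − (E[X])² = 36.4483 − 27.344 = 9.10425.
SD(X) = √9.10425 = 3.01733.

3.0173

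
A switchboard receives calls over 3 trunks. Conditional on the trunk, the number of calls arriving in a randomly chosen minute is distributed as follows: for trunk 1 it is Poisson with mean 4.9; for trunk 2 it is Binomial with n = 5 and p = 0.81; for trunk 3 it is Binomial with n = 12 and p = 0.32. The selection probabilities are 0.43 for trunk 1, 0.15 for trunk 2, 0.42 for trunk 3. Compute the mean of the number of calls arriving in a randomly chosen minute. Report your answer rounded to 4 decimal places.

4.3273

Component means — 1: 4.9; 2: 4.05; 3: 3.84.
E[X] = 0.43·4.9 + 0.15·4.05 + 0.42·3.84 = 4.3273.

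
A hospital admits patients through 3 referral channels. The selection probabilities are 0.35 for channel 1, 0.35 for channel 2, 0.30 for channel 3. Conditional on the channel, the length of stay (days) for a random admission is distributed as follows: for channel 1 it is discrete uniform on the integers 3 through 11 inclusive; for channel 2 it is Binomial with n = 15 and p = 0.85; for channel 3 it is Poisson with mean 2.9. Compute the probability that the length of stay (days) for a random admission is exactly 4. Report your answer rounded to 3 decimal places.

Conditional on each channel, P(X = 4): 1: 0.111111; 2: 6.16328e-07; 3: 0.162154.
By total probability, P(X = 4) = 0.35·0.111111 + 0.35·6.16328e-07 + 0.3·0.162154 = 0.0875352.

0.088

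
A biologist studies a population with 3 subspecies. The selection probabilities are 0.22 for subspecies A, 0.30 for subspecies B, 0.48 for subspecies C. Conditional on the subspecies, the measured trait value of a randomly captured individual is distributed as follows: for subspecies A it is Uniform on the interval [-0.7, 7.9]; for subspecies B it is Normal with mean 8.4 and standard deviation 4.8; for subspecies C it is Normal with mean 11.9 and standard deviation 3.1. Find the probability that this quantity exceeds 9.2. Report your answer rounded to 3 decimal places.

0.518

Conditional on each subspecies, P(X > 9.2): A: 0; B: 0.433816; C: 0.808114.
By total probability, P(X > 9.2) = 0.22·0 + 0.3·0.433816 + 0.48·0.808114 = 0.51804.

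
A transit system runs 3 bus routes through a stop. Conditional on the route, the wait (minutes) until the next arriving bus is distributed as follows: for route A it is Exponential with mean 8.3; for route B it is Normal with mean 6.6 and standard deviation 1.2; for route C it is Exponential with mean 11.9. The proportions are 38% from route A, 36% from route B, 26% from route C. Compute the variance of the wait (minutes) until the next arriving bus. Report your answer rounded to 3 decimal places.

67.820

Per component, A: μ=8.3, E[X²]=137.78; B: μ=6.6, E[X²]=45; C: μ=11.9, E[X²]=283.22.
E[X] = 0.38·8.3 + 0.36·6.6 + 0.26·11.9 = 8.624.
E[X²] = 0.38·137.78 + 0.36·45 + 0.26·283.22 = 142.194.
Var(X) = E[X²] − (E[X])² = 142.194 − 74.3734 = 67.8202.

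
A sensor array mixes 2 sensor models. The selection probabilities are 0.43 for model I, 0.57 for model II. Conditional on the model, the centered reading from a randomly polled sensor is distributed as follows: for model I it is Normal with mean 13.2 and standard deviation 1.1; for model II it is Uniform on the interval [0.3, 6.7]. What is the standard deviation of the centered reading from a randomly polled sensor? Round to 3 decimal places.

Per component, I: μ=13.2, E[X²]=175.45; II: μ=3.5, E[X²]=15.6633.
E[X] = 0.43·13.2 + 0.57·3.5 = 7.671.
E[X²] = 0.43·175.45 + 0.57·15.6633 = 84.3716.
Var(X) = E[X²] − (E[X])² = 84.3716 − 58.8442 = 25.5274.
SD(X) = √25.5274 = 5.05246.

5.052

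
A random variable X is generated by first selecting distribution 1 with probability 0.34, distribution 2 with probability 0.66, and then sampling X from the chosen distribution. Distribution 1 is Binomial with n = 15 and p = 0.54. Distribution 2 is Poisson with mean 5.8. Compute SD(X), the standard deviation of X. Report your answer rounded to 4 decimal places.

2.5064

Per component, 1: μ=8.1, E[X²]=69.336; 2: μ=5.8, E[X²]=39.44.
E[X] = 0.34·8.1 + 0.66·5.8 = 6.582.
E[X²] = 0.34·69.336 + 0.66·39.44 = 49.6046.
Var(X) = E[X²] − (E[X])² = 49.6046 − 43.3227 = 6.28192.
SD(X) = √6.28192 = 2.50638.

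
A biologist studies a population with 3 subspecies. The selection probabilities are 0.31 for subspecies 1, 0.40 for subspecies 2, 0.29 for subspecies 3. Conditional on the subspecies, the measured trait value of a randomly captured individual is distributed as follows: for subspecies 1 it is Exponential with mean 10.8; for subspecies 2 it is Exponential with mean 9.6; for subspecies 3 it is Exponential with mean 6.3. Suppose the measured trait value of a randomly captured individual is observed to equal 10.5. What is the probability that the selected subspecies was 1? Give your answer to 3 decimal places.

Likelihoods f(10.5 | ·): 1: 0.0350224; 2: 0.0348915; 3: 0.0299803.
Posterior ∝ prior × likelihood. Numerator for 1: 0.31·0.0350224 = 0.0108569.
Normalizing constant: 0.31·0.0350224 + 0.4·0.0348915 + 0.29·0.0299803 = 0.0335078.
P(1 | observation) = 0.0108569 / 0.0335078 = 0.324012.

0.324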